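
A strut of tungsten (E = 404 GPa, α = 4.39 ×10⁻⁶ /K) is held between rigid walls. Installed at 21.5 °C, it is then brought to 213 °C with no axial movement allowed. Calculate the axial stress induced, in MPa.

340 MPa

ΔT = 191.5 K. Constrained thermal stress σ = E·α·ΔT = 404.0×10³ MPa × 4.39×10⁻⁶ × 191.5 = 340 MPa (compressive).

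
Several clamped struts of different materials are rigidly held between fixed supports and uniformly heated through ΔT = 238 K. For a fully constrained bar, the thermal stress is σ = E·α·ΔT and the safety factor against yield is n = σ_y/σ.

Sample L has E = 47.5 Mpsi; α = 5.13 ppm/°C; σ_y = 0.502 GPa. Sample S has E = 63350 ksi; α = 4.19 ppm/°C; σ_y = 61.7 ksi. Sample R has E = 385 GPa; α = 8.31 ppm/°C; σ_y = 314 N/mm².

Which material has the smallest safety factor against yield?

With everything in SI (GPa, ×10⁻⁶/K, MPa):
  sample L: E = 327.5, α = 5.13, σ_y = 502.0 → σ = 400 MPa, n = 1.26
  sample S: E = 436.8, α = 4.19, σ_y = 425.4 → σ = 436 MPa, n = 0.977
  sample R: E = 385.0, α = 8.31, σ_y = 314.0 → σ = 761 MPa, n = 0.412
Smallest n: sample R with n = 0.412.

sample R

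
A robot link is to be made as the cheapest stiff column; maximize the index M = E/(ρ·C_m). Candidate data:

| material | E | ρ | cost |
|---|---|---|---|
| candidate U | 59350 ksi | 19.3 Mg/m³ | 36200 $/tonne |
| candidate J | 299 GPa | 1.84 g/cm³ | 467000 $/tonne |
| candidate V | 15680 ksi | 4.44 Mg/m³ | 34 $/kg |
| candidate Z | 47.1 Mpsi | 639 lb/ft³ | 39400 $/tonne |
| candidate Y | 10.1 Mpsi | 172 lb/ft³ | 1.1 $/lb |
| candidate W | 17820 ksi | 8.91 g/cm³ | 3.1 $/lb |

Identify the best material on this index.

candidate Y

In SI units:
  candidate U: E = 409.2 GPa, ρ = 19300 kg/m³, cost = 36.20 $/kg
  candidate J: E = 299.0 GPa, ρ = 1840 kg/m³, cost = 467.0 $/kg
  candidate V: E = 108.1 GPa, ρ = 4440 kg/m³, cost = 34.00 $/kg
  candidate Z: E = 324.7 GPa, ρ = 10240 kg/m³, cost = 39.40 $/kg
  candidate Y: E = 69.64 GPa, ρ = 2755 kg/m³, cost = 2.425 $/kg
  candidate W: E = 122.9 GPa, ρ = 8910 kg/m³, cost = 6.834 $/kg
  candidate Y: M = 10.4 MN·m per $
  candidate W: M = 2.02 MN·m per $
  candidate Z: M = 0.805 MN·m per $
  candidate V: M = 0.716 MN·m per $
  candidate U: M = 0.586 MN·m per $
  candidate J: M = 0.348 MN·m per $
Candidate Y has the largest M.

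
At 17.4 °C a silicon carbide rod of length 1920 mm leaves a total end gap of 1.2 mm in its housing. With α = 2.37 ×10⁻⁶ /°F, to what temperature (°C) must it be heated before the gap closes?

α = 2.37×10⁻⁶/°F × 9/5 = 4.27×10⁻⁶/K.
α·L₀·ΔT = 1.2 mm ⇒ ΔT = 1.2 / (4.27×10⁻⁶ × 1920.0) = 146.5 K.
T = 17.4 + 146.5 = 163.9 °C.

164 °C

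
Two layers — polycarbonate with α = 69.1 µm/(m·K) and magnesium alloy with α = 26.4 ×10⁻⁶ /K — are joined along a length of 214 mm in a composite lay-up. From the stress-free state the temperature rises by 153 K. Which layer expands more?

polycarbonate

α(polycarbonate) = 69.1×10⁻⁶/K vs α(magnesium alloy) = 26.4×10⁻⁶/K.
Higher α expands more for the same ΔT: polycarbonate.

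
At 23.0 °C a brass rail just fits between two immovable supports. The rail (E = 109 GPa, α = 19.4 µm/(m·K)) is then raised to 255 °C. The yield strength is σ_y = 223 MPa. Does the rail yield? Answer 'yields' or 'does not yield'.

ΔT = 232.0 K. Constrained thermal stress σ = E·α·ΔT = 109.0×10³ MPa × 19.4×10⁻⁶ × 232.0 = 491 MPa (compressive).
Compare to σ_y = 223 MPa: σ ≥ σ_y, so it yields.

yields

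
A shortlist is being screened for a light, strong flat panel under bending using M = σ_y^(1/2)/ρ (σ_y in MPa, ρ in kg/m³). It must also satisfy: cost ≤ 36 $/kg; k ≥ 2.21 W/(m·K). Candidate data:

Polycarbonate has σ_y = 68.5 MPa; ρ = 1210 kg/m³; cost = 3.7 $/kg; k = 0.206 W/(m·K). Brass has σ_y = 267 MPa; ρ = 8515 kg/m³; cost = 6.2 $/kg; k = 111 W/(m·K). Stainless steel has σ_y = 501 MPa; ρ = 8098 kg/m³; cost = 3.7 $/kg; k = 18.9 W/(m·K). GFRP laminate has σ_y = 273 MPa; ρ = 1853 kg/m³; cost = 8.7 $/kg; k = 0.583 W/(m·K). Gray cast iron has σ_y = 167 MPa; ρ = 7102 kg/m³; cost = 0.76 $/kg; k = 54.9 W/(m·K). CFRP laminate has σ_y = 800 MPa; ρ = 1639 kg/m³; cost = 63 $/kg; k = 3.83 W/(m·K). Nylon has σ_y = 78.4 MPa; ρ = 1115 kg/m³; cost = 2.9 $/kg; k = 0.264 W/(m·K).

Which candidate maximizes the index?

stainless steel

Screen on constraints: cost ≤ 36 $/kg; k ≥ 2.21 W/(m·K). Survivors: brass, stainless steel, gray cast iron.
Computing M directly (units already consistent):
  stainless steel: M = 2.76×10⁻³
  brass: M = 1.92×10⁻³
  gray cast iron: M = 1.82×10⁻³
Stainless steel ranks first.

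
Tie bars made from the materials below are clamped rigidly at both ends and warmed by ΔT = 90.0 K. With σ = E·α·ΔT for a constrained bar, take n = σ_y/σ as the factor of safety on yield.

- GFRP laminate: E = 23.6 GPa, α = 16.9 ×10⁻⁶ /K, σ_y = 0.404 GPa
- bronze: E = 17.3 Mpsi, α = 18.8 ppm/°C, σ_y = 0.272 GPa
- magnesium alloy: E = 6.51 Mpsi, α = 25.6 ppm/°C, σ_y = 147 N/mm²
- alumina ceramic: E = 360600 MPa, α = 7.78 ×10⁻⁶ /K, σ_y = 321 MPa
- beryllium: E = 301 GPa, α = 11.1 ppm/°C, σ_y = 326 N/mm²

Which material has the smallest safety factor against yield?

Per material, after unit conversion:
  GFRP laminate: E = 23.60, α = 16.9, σ_y = 404.0 → σ = 35.9 MPa, n = 11.3
  bronze: E = 119.3, α = 18.8, σ_y = 272.0 → σ = 202 MPa, n = 1.35
  magnesium alloy: E = 44.88, α = 25.6, σ_y = 147.0 → σ = 103 MPa, n = 1.42
  alumina ceramic: E = 360.6, α = 7.78, σ_y = 321.0 → σ = 252 MPa, n = 1.27
  beryllium: E = 301.0, α = 11.1, σ_y = 326.0 → σ = 301 MPa, n = 1.08
Beryllium has the lowest safety factor, n = 1.08.

beryllium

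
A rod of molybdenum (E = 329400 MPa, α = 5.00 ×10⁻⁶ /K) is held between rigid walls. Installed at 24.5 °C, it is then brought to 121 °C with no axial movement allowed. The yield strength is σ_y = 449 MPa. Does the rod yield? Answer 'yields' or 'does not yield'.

does not yield

E = 329400 MPa = 329.4 GPa.
ΔT = 96.50 K. Constrained thermal stress σ = E·α·ΔT = 329.4×10³ MPa × 5.00×10⁻⁶ × 96.50 = 159 MPa (compressive).
Compare to σ_y = 449 MPa: σ < σ_y, so it does not yield.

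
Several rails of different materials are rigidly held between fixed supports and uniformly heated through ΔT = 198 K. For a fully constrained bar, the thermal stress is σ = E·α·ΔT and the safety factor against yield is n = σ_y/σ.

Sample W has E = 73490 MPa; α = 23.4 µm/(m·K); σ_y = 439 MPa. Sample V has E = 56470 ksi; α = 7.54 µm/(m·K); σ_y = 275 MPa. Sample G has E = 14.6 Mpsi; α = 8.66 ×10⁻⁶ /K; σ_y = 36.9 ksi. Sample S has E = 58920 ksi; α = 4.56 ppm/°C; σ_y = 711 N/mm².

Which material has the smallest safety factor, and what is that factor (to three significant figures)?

In consistent units (E in GPa, α in ×10⁻⁶/K, σ_y in MPa):
  sample W: E = 73.49, α = 23.4, σ_y = 439.0 → σ = 340 MPa, n = 1.29
  sample V: E = 389.3, α = 7.54, σ_y = 275.0 → σ = 581 MPa, n = 0.473
  sample G: E = 100.7, α = 8.66, σ_y = 254.4 → σ = 173 MPa, n = 1.47
  sample S: E = 406.2, α = 4.56, σ_y = 711.0 → σ = 367 MPa, n = 1.94
Sample V has the lowest safety factor, n = 0.473.

sample V, n = 0.473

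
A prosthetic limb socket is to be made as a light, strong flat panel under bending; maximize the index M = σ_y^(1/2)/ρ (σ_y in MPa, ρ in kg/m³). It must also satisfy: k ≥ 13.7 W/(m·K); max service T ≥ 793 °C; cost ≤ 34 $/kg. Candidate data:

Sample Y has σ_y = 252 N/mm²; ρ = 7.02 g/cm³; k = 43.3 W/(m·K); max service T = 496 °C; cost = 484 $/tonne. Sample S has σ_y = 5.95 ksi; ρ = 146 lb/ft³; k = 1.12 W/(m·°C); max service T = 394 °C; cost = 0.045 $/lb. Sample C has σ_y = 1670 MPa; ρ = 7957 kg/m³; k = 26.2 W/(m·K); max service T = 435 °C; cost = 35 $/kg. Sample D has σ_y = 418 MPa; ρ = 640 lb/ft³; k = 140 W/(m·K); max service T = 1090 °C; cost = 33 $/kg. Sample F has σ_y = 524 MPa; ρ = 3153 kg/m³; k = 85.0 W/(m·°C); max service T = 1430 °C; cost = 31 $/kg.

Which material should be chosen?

Screen on constraints: k ≥ 13.7 W/(m·K); max service T ≥ 793 °C; cost ≤ 34 $/kg. Survivors: sample D, sample F.
In SI units:
  sample D: σ_y = 418.0 MPa, ρ = 10250 kg/m³
  sample F: σ_y = 524.0 MPa, ρ = 3153 kg/m³
  sample F: M = 7.26×10⁻³
  sample D: M = 1.99×10⁻³
The maximum is for sample F.

sample F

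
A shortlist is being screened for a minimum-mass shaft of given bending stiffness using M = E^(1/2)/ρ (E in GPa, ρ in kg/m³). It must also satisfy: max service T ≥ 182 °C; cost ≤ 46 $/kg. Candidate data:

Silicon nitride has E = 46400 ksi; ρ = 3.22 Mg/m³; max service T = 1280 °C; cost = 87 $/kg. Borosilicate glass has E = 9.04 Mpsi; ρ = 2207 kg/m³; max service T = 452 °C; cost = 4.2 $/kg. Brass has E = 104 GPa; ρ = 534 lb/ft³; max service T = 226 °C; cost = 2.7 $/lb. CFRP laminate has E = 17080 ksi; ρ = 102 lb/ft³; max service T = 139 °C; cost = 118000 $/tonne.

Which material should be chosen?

Screen on constraints: max service T ≥ 182 °C; cost ≤ 46 $/kg. Survivors: borosilicate glass, brass.
Convert each candidate to consistent units, then evaluate M:
  borosilicate glass: E = 62.33 GPa, ρ = 2207 kg/m³
  brass: E = 104.0 GPa, ρ = 8554 kg/m³
  borosilicate glass: M = 3.58×10⁻³
  brass: M = 1.19×10⁻³
Highest index: borosilicate glass.

borosilicate glass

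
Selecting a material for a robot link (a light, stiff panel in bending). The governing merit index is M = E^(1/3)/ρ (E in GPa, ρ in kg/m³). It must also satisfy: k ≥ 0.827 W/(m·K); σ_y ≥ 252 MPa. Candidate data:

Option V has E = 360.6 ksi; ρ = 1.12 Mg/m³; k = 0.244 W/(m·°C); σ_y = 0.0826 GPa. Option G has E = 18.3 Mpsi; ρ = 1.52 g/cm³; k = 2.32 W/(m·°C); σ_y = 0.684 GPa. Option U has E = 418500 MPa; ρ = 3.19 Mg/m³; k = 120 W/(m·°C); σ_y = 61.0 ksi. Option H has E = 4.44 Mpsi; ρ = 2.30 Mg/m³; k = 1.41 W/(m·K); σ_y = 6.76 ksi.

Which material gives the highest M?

option G

Screen on constraints: k ≥ 0.827 W/(m·K); σ_y ≥ 252 MPa. Survivors: option G, option U.
Putting every candidate on a common basis:
  option G: E = 126.2 GPa, ρ = 1520 kg/m³
  option U: E = 418.5 GPa, ρ = 3190 kg/m³
  option G: M = 3.30×10⁻³
  option U: M = 2.34×10⁻³
Highest index: option G.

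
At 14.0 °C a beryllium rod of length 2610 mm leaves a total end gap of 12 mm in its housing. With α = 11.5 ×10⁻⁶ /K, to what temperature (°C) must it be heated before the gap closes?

414 °C

α·L₀·ΔT = 12.0 mm ⇒ ΔT = 12.0 / (11.5×10⁻⁶ × 2610.0) = 399.8 K.
T = 14.0 + 399.8 = 413.8 °C.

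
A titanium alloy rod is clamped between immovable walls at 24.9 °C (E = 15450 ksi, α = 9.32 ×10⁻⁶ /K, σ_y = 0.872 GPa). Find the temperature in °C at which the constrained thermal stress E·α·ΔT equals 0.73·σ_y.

E = 15450 ksi = 106.5 GPa.
σ_y = 0.872 GPa = 872.0 MPa.
E·α·ΔT = 636.6 MPa ⇒ ΔT = 636.6 / (106.5×10³ × 9.32×10⁻⁶) = 641.2 K.
T = 24.9 + 641.2 = 666.1 °C.

666 °C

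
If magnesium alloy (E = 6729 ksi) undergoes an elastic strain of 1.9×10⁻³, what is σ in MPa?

E = 6729 ksi = 46.39 GPa.
σ = E·ε = 46390 MPa × 1.9×10⁻³ = 88.2 MPa.

88.2 MPa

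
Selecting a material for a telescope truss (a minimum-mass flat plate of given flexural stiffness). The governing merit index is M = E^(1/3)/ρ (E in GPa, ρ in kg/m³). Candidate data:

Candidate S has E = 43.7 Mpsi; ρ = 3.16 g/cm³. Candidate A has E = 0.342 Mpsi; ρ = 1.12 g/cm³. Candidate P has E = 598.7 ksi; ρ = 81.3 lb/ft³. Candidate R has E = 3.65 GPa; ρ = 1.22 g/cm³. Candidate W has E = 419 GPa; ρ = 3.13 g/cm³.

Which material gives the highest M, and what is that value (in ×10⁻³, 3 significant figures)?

candidate W, M = 2.39×10⁻³

Putting every candidate on a common basis:
  candidate S: E = 301.3 GPa, ρ = 3160 kg/m³
  candidate A: E = 2.358 GPa, ρ = 1120 kg/m³
  candidate P: E = 4.128 GPa, ρ = 1302 kg/m³
  candidate R: E = 3.650 GPa, ρ = 1220 kg/m³
  candidate W: E = 419.0 GPa, ρ = 3130 kg/m³
  candidate W: M = 2.39×10⁻³
  candidate S: M = 2.12×10⁻³
  candidate R: M = 1.26×10⁻³
  candidate P: M = 1.23×10⁻³
  candidate A: M = 1.19×10⁻³
Candidate W ranks first.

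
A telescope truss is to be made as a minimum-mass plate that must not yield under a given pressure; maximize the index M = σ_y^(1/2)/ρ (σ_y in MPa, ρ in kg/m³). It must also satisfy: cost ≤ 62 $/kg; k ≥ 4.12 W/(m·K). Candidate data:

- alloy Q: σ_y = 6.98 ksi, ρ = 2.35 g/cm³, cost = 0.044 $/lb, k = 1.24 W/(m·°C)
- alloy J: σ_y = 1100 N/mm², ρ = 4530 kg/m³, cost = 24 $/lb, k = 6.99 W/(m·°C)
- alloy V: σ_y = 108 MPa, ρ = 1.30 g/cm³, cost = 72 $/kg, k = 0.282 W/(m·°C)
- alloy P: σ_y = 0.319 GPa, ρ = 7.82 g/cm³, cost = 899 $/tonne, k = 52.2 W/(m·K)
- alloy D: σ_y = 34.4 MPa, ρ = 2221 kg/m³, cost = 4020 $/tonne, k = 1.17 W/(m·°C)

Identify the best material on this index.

Screen on constraints: cost ≤ 62 $/kg; k ≥ 4.12 W/(m·K). Survivors: alloy J, alloy P.
In SI units:
  alloy J: σ_y = 1100 MPa, ρ = 4530 kg/m³
  alloy P: σ_y = 319.0 MPa, ρ = 7820 kg/m³
  alloy J: M = 7.32×10⁻³
  alloy P: M = 2.28×10⁻³
Highest index: alloy J.

alloy J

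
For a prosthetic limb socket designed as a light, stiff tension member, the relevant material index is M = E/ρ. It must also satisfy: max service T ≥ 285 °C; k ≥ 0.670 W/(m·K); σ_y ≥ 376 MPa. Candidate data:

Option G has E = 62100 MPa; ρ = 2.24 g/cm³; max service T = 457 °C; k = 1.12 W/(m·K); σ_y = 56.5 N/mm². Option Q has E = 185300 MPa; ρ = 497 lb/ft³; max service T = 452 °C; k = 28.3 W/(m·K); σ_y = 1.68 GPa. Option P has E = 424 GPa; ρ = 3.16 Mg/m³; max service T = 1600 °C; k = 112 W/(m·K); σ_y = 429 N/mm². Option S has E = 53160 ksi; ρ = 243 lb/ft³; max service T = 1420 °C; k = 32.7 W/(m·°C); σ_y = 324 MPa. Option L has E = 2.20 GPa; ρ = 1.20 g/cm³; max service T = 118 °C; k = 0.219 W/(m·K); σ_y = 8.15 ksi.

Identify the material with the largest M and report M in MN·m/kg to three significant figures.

option P, M = 134 MN·m/kg

Screen on constraints: max service T ≥ 285 °C; k ≥ 0.670 W/(m·K); σ_y ≥ 376 MPa. Survivors: option Q, option P.
Normalizing units and computing the index:
  option Q: E = 185.3 GPa, ρ = 7961 kg/m³
  option P: E = 424.0 GPa, ρ = 3160 kg/m³
  option P: M = 134 MN·m/kg
  option Q: M = 23.3 MN·m/kg
Option P ranks first.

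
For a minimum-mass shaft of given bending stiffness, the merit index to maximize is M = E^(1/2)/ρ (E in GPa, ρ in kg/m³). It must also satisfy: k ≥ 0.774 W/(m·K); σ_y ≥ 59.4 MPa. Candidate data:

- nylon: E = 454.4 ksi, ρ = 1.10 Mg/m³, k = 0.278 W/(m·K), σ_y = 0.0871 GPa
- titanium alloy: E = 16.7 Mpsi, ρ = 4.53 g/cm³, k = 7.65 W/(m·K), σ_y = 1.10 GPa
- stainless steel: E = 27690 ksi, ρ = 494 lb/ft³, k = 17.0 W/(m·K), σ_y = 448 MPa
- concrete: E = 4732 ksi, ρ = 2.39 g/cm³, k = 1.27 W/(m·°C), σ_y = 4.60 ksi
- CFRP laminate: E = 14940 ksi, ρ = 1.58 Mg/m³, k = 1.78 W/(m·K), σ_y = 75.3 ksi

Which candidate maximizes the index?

Screen on constraints: k ≥ 0.774 W/(m·K); σ_y ≥ 59.4 MPa. Survivors: titanium alloy, stainless steel, CFRP laminate.
Convert each candidate to consistent units, then evaluate M:
  titanium alloy: E = 115.1 GPa, ρ = 4530 kg/m³
  stainless steel: E = 190.9 GPa, ρ = 7913 kg/m³
  CFRP laminate: E = 103.0 GPa, ρ = 1580 kg/m³
  CFRP laminate: M = 6.42×10⁻³
  titanium alloy: M = 2.37×10⁻³
  stainless steel: M = 1.75×10⁻³
The maximum is for CFRP laminate.

CFRP laminate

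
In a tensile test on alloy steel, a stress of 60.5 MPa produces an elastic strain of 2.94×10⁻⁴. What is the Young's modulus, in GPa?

E = σ/ε = 60.5 MPa / 2.94×10⁻⁴ = 205800 MPa = 206 GPa.

206 GPa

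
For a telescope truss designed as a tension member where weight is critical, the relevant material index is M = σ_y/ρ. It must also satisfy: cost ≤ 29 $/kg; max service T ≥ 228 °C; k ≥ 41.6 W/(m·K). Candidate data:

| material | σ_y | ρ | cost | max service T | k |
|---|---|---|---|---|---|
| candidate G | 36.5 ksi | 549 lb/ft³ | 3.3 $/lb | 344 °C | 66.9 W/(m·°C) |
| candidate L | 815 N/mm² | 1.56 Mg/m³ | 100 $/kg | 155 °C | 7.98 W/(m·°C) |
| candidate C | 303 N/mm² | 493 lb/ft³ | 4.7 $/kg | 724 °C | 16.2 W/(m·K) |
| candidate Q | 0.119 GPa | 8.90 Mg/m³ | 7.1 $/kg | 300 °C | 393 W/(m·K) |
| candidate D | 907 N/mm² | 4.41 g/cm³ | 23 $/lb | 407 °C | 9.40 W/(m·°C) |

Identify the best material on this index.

candidate G

Screen on constraints: cost ≤ 29 $/kg; max service T ≥ 228 °C; k ≥ 41.6 W/(m·K). Survivors: candidate G, candidate Q.
Normalizing units and computing the index:
  candidate G: σ_y = 251.7 MPa, ρ = 8794 kg/m³
  candidate Q: σ_y = 119.0 MPa, ρ = 8900 kg/m³
  candidate G: M = 28.6 kN·m/kg
  candidate Q: M = 13.4 kN·m/kg
Candidate G has the largest M.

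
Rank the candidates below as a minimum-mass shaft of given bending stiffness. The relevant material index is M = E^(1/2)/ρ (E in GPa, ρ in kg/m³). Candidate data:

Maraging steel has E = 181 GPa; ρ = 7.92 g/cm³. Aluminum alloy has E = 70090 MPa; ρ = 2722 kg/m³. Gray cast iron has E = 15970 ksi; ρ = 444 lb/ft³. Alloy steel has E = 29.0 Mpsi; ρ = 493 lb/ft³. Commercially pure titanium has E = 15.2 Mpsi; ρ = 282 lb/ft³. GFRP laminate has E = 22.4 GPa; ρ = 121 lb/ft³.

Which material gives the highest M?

Normalizing units and computing the index:
  maraging steel: E = 181.0 GPa, ρ = 7920 kg/m³
  aluminum alloy: E = 70.09 GPa, ρ = 2722 kg/m³
  gray cast iron: E = 110.1 GPa, ρ = 7112 kg/m³
  alloy steel: E = 199.9 GPa, ρ = 7897 kg/m³
  commercially pure titanium: E = 104.8 GPa, ρ = 4517 kg/m³
  GFRP laminate: E = 22.40 GPa, ρ = 1938 kg/m³
  aluminum alloy: M = 3.08×10⁻³
  GFRP laminate: M = 2.44×10⁻³
  commercially pure titanium: M = 2.27×10⁻³
  alloy steel: M = 1.79×10⁻³
  maraging steel: M = 1.70×10⁻³
  gray cast iron: M = 1.48×10⁻³
Highest index: aluminum alloy.

aluminum alloy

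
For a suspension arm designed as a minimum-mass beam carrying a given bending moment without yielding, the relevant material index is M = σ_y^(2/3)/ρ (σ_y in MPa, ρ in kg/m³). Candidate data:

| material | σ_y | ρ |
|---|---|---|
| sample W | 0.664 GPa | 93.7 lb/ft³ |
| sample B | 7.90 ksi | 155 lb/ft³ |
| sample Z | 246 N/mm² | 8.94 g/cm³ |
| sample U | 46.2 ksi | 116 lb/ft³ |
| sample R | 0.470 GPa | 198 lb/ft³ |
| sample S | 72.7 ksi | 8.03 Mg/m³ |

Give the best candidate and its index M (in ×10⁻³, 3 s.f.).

Convert each candidate to consistent units, then evaluate M:
  sample W: σ_y = 664.0 MPa, ρ = 1501 kg/m³
  sample B: σ_y = 54.47 MPa, ρ = 2483 kg/m³
  sample Z: σ_y = 246.0 MPa, ρ = 8940 kg/m³
  sample U: σ_y = 318.5 MPa, ρ = 1858 kg/m³
  sample R: σ_y = 470.0 MPa, ρ = 3172 kg/m³
  sample S: σ_y = 501.2 MPa, ρ = 8030 kg/m³
  sample W: M = 50.7×10⁻³
  sample U: M = 25.1×10⁻³
  sample R: M = 19.1×10⁻³
  sample S: M = 7.86×10⁻³
  sample B: M = 5.79×10⁻³
  sample Z: M = 4.39×10⁻³
Highest index: sample W.

sample W, M = 50.7×10⁻³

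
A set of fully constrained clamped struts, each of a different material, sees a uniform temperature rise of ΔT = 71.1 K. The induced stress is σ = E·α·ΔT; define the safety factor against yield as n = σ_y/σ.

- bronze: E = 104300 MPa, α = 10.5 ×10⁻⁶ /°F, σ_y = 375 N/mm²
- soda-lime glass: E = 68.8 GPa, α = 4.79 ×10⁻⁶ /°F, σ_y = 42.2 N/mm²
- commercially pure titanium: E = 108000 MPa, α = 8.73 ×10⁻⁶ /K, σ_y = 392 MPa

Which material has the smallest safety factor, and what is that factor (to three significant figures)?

soda-lime glass, n = 1.00

With everything in SI (GPa, ×10⁻⁶/K, MPa):
  bronze: E = 104.3, α = 18.9, σ_y = 375.0 → σ = 140 MPa, n = 2.68
  soda-lime glass: E = 68.80, α = 8.62, σ_y = 42.20 → σ = 42.2 MPa, n = 1.00
  commercially pure titanium: E = 108.0, α = 8.73, σ_y = 392.0 → σ = 67.0 MPa, n = 5.85
Smallest n: soda-lime glass with n = 1.00.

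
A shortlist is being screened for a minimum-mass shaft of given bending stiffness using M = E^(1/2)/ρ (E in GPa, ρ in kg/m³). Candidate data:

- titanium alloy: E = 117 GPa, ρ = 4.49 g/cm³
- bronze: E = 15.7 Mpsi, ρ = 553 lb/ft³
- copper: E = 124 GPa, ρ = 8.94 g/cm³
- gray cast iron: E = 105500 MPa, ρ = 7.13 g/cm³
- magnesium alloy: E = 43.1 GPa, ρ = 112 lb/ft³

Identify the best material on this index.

Normalizing units and computing the index:
  titanium alloy: E = 117.0 GPa, ρ = 4490 kg/m³
  bronze: E = 108.2 GPa, ρ = 8858 kg/m³
  copper: E = 124.0 GPa, ρ = 8940 kg/m³
  gray cast iron: E = 105.5 GPa, ρ = 7130 kg/m³
  magnesium alloy: E = 43.10 GPa, ρ = 1794 kg/m³
  magnesium alloy: M = 3.66×10⁻³
  titanium alloy: M = 2.41×10⁻³
  gray cast iron: M = 1.44×10⁻³
  copper: M = 1.25×10⁻³
  bronze: M = 1.17×10⁻³
Magnesium alloy has the largest M.

magnesium alloy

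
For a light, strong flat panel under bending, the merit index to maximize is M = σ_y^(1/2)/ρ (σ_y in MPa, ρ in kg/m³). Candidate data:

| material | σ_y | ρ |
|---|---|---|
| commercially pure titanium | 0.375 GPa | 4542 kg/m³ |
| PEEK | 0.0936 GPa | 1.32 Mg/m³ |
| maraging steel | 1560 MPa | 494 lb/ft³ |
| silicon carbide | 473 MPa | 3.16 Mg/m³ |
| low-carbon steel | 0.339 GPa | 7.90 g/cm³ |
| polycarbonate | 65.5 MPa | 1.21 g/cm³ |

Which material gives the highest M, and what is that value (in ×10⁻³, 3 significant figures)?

In SI units:
  commercially pure titanium: σ_y = 375.0 MPa, ρ = 4542 kg/m³
  PEEK: σ_y = 93.60 MPa, ρ = 1320 kg/m³
  maraging steel: σ_y = 1560 MPa, ρ = 7913 kg/m³
  silicon carbide: σ_y = 473.0 MPa, ρ = 3160 kg/m³
  low-carbon steel: σ_y = 339.0 MPa, ρ = 7900 kg/m³
  polycarbonate: σ_y = 65.50 MPa, ρ = 1210 kg/m³
  PEEK: M = 7.33×10⁻³
  silicon carbide: M = 6.88×10⁻³
  polycarbonate: M = 6.69×10⁻³
  maraging steel: M = 4.99×10⁻³
  commercially pure titanium: M = 4.26×10⁻³
  low-carbon steel: M = 2.33×10⁻³
PEEK has the largest M.

PEEK, M = 7.33×10⁻³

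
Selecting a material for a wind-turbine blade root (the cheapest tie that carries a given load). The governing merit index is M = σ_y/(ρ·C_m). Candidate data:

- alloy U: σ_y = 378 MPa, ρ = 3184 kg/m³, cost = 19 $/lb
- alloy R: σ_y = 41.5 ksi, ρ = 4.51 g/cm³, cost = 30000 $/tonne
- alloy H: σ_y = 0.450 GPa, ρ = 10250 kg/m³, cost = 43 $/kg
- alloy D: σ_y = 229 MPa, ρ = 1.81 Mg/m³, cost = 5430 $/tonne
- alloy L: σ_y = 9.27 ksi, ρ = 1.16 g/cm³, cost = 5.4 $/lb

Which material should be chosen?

Normalizing units and computing the index:
  alloy U: σ_y = 378.0 MPa, ρ = 3184 kg/m³, cost = 41.89 $/kg
  alloy R: σ_y = 286.1 MPa, ρ = 4510 kg/m³, cost = 30.00 $/kg
  alloy H: σ_y = 450.0 MPa, ρ = 10250 kg/m³, cost = 43.00 $/kg
  alloy D: σ_y = 229.0 MPa, ρ = 1810 kg/m³, cost = 5.430 $/kg
  alloy L: σ_y = 63.91 MPa, ρ = 1160 kg/m³, cost = 11.90 $/kg
  alloy D: M = 23.3 kN·m per $
  alloy L: M = 4.63 kN·m per $
  alloy U: M = 2.83 kN·m per $
  alloy R: M = 2.11 kN·m per $
  alloy H: M = 1.02 kN·m per $
Alloy D ranks first.

alloy D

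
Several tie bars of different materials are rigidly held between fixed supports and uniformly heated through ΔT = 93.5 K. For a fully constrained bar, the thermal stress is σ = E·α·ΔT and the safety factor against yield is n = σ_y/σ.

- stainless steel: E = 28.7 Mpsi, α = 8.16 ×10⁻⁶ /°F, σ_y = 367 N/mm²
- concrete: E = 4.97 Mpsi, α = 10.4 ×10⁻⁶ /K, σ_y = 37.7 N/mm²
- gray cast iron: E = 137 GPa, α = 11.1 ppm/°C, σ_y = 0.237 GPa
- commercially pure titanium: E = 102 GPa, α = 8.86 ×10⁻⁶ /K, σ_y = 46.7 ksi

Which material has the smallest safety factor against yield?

concrete

Per material, after unit conversion:
  stainless steel: E = 197.9, α = 14.7, σ_y = 367.0 → σ = 272 MPa, n = 1.35
  concrete: E = 34.27, α = 10.4, σ_y = 37.70 → σ = 33.3 MPa, n = 1.13
  gray cast iron: E = 137.0, α = 11.1, σ_y = 237.0 → σ = 142 MPa, n = 1.67
  commercially pure titanium: E = 102.0, α = 8.86, σ_y = 322.0 → σ = 84.5 MPa, n = 3.81
The minimum is concrete at n = 1.13.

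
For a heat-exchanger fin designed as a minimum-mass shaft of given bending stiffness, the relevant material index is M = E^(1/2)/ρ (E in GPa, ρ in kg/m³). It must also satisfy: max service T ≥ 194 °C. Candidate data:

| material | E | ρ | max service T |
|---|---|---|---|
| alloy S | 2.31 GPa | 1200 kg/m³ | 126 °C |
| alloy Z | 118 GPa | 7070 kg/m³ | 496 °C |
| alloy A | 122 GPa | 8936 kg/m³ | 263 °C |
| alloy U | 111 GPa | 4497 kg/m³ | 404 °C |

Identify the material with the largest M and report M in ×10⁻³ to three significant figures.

Screen on constraints: max service T ≥ 194 °C. Survivors: alloy Z, alloy A, alloy U.
Computing M directly (units already consistent):
  alloy U: M = 2.34×10⁻³
  alloy Z: M = 1.54×10⁻³
  alloy A: M = 1.24×10⁻³
Alloy U has the largest M.

alloy U, M = 2.34×10⁻³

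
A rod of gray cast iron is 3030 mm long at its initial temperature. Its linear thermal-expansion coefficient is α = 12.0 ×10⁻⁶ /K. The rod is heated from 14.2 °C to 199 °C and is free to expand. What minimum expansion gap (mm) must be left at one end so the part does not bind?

6.72 mm

ΔT = 199 − 14.2 = 184.8 K.
ΔL = α·L₀·ΔT = 12.0×10⁻⁶ × 3030 mm × 184.8 K = 6.72 mm.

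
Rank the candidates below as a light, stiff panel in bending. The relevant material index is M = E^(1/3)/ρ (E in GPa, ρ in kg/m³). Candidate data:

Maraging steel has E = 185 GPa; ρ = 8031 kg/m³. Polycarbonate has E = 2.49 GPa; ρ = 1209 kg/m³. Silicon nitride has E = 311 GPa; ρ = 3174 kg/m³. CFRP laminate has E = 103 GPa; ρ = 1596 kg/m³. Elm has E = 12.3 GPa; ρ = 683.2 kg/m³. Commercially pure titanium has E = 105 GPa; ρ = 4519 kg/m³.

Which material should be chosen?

elm

Computing M directly (units already consistent):
  elm: M = 3.38×10⁻³
  CFRP laminate: M = 2.94×10⁻³
  silicon nitride: M = 2.13×10⁻³
  polycarbonate: M = 1.12×10⁻³
  commercially pure titanium: M = 1.04×10⁻³
  maraging steel: M = 0.710×10⁻³
Elm ranks first.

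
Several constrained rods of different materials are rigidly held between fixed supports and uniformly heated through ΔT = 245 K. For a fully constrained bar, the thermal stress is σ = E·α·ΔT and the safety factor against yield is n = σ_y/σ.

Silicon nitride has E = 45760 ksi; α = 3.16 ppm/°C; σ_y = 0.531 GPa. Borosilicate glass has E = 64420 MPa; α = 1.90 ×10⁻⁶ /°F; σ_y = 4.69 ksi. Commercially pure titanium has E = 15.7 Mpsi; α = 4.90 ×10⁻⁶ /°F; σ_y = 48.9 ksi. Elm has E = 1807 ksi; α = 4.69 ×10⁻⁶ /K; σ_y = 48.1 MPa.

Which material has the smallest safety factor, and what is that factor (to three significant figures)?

borosilicate glass, n = 0.599

Per material, after unit conversion:
  silicon nitride: E = 315.5, α = 3.16, σ_y = 531.0 → σ = 244 MPa, n = 2.17
  borosilicate glass: E = 64.42, α = 3.42, σ_y = 32.34 → σ = 54.0 MPa, n = 0.599
  commercially pure titanium: E = 108.2, α = 8.82, σ_y = 337.2 → σ = 234 MPa, n = 1.44
  elm: E = 12.46, α = 4.69, σ_y = 48.10 → σ = 14.3 MPa, n = 3.36
Smallest n: borosilicate glass with n = 0.599.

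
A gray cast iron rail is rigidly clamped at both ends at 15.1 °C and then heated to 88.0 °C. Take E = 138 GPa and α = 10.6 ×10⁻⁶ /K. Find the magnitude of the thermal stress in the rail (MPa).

ΔT = 72.90 K. Constrained thermal stress σ = E·α·ΔT = 138.0×10³ MPa × 10.6×10⁻⁶ × 72.90 = 107 MPa (compressive).

107 MPa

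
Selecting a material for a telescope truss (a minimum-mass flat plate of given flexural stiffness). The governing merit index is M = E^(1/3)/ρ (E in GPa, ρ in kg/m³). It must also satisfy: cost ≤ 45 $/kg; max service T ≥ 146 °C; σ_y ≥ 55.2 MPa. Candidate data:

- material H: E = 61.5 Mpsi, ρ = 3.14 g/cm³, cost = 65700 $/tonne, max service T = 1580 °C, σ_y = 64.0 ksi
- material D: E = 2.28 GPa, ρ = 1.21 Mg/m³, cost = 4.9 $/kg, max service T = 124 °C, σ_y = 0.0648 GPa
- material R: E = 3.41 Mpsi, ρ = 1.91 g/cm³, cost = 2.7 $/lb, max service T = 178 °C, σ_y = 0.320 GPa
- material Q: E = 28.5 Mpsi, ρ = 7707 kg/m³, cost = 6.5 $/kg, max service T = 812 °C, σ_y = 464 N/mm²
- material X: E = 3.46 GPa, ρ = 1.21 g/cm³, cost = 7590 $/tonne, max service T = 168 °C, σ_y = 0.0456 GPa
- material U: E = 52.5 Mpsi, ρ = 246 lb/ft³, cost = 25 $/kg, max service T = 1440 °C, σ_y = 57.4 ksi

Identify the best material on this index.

material U

Screen on constraints: cost ≤ 45 $/kg; max service T ≥ 146 °C; σ_y ≥ 55.2 MPa. Survivors: material R, material Q, material U.
In SI units:
  material R: E = 23.51 GPa, ρ = 1910 kg/m³
  material Q: E = 196.5 GPa, ρ = 7707 kg/m³
  material U: E = 362.0 GPa, ρ = 3941 kg/m³
  material U: M = 1.81×10⁻³
  material R: M = 1.50×10⁻³
  material Q: M = 0.754×10⁻³
Material U has the largest M.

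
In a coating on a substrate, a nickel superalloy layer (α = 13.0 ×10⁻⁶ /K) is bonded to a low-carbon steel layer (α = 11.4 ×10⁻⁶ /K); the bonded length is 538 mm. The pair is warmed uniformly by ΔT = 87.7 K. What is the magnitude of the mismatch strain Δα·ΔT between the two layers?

1.40×10⁻⁴

Δα = |13.0 − 11.4|×10⁻⁶/K = 1.60×10⁻⁶/K.
Mismatch strain = Δα·ΔT = 1.60×10⁻⁶ × 87.7 = 1.40×10⁻⁴.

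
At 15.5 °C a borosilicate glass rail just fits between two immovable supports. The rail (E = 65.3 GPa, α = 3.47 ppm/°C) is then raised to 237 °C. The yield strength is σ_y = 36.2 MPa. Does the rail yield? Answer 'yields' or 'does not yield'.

ΔT = 221.5 K. Constrained thermal stress σ = E·α·ΔT = 65.30×10³ MPa × 3.47×10⁻⁶ × 221.5 = 50.2 MPa (compressive).
Compare to σ_y = 36.2 MPa: σ ≥ σ_y, so it yields.

yields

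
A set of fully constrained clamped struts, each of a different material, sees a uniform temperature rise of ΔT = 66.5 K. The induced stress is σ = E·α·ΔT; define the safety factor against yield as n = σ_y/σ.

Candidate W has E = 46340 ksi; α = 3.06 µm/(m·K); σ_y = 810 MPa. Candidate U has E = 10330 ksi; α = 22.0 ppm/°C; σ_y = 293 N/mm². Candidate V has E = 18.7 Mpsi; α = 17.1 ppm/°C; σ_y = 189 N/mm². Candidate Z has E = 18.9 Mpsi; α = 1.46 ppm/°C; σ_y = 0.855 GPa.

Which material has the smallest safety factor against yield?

candidate V

With everything in SI (GPa, ×10⁻⁶/K, MPa):
  candidate W: E = 319.5, α = 3.06, σ_y = 810.0 → σ = 65.0 MPa, n = 12.5
  candidate U: E = 71.22, α = 22.0, σ_y = 293.0 → σ = 104 MPa, n = 2.81
  candidate V: E = 128.9, α = 17.1, σ_y = 189.0 → σ = 147 MPa, n = 1.29
  candidate Z: E = 130.3, α = 1.46, σ_y = 855.0 → σ = 12.7 MPa, n = 67.6
Smallest n: candidate V with n = 1.29.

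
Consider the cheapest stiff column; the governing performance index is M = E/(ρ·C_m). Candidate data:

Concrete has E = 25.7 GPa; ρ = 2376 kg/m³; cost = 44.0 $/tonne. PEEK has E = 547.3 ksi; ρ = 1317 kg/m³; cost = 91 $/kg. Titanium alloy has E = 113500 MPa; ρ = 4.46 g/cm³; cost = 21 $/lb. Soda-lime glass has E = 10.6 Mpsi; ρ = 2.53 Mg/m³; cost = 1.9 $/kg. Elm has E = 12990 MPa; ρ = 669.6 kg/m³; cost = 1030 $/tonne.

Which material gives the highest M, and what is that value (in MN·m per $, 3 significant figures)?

Putting every candidate on a common basis:
  concrete: E = 25.70 GPa, ρ = 2376 kg/m³, cost = 0.04400 $/kg
  PEEK: E = 3.774 GPa, ρ = 1317 kg/m³, cost = 91.00 $/kg
  titanium alloy: E = 113.5 GPa, ρ = 4460 kg/m³, cost = 46.30 $/kg
  soda-lime glass: E = 73.08 GPa, ρ = 2530 kg/m³, cost = 1.900 $/kg
  elm: E = 12.99 GPa, ρ = 669.6 kg/m³, cost = 1.030 $/kg
  concrete: M = 246 MN·m per $
  elm: M = 18.8 MN·m per $
  soda-lime glass: M = 15.2 MN·m per $
  titanium alloy: M = 0.550 MN·m per $
  PEEK: M = 0.0315 MN·m per $
Concrete ranks first.

concrete, M = 246 MN·m per $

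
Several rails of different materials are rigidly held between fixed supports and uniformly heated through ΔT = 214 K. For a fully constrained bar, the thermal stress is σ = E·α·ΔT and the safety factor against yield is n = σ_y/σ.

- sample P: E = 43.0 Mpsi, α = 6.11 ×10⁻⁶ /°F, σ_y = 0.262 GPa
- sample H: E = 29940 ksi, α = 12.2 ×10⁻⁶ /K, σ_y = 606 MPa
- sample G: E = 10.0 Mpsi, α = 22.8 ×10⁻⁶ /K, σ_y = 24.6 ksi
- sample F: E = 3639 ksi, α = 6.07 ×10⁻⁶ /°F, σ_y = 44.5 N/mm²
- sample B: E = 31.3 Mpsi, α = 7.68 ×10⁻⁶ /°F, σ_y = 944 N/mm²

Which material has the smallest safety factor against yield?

Per material, after unit conversion:
  sample P: E = 296.5, α = 11.0, σ_y = 262.0 → σ = 698 MPa, n = 0.375
  sample H: E = 206.4, α = 12.2, σ_y = 606.0 → σ = 539 MPa, n = 1.12
  sample G: E = 68.95, α = 22.8, σ_y = 169.6 → σ = 336 MPa, n = 0.504
  sample F: E = 25.09, α = 10.9, σ_y = 44.50 → σ = 58.7 MPa, n = 0.759
  sample B: E = 215.8, α = 13.8, σ_y = 944.0 → σ = 638 MPa, n = 1.48
The minimum is sample P at n = 0.375.

sample P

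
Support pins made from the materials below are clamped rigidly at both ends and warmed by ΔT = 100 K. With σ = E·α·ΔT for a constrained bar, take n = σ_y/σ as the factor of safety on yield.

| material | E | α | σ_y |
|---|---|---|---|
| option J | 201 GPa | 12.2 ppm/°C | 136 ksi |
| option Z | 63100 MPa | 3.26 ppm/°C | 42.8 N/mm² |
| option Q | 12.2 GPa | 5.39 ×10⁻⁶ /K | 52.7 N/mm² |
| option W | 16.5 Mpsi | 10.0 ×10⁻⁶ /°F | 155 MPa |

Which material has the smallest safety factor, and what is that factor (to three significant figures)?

With everything in SI (GPa, ×10⁻⁶/K, MPa):
  option J: E = 201.0, α = 12.2, σ_y = 937.7 → σ = 245 MPa, n = 3.82
  option Z: E = 63.10, α = 3.26, σ_y = 42.80 → σ = 20.6 MPa, n = 2.08
  option Q: E = 12.20, α = 5.39, σ_y = 52.70 → σ = 6.58 MPa, n = 8.01
  option W: E = 113.8, α = 18.0, σ_y = 155.0 → σ = 205 MPa, n = 0.757
The minimum is option W at n = 0.757.

option W, n = 0.757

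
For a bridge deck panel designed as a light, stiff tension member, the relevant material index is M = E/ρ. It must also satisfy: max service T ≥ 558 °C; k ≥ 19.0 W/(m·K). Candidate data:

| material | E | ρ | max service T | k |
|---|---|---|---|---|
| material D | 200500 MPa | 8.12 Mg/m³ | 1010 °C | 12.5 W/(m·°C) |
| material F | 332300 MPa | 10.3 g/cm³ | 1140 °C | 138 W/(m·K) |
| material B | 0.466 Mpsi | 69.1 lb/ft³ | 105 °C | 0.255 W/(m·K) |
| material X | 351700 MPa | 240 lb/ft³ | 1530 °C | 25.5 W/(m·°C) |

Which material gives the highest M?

material X

Screen on constraints: max service T ≥ 558 °C; k ≥ 19.0 W/(m·K). Survivors: material F, material X.
Putting every candidate on a common basis:
  material F: E = 332.3 GPa, ρ = 10300 kg/m³
  material X: E = 351.7 GPa, ρ = 3844 kg/m³
  material X: M = 91.5 MN·m/kg
  material F: M = 32.3 MN·m/kg
Highest index: material X.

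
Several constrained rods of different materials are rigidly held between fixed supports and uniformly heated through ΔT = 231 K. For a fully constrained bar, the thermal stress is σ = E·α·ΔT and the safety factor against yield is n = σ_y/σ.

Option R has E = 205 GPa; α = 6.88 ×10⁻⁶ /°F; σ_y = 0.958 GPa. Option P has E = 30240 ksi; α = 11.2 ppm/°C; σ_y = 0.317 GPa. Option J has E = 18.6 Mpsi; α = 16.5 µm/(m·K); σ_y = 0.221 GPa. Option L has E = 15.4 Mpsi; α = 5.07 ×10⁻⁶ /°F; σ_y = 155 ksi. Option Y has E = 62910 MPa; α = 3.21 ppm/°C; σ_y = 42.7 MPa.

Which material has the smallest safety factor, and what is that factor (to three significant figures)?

option J, n = 0.452

Per material, after unit conversion:
  option R: E = 205.0, α = 12.4, σ_y = 958.0 → σ = 586 MPa, n = 1.63
  option P: E = 208.5, α = 11.2, σ_y = 317.0 → σ = 539 MPa, n = 0.588
  option J: E = 128.2, α = 16.5, σ_y = 221.0 → σ = 489 MPa, n = 0.452
  option L: E = 106.2, α = 9.13, σ_y = 1069 → σ = 224 MPa, n = 4.77
  option Y: E = 62.91, α = 3.21, σ_y = 42.70 → σ = 46.6 MPa, n = 0.915
The minimum is option J at n = 0.452.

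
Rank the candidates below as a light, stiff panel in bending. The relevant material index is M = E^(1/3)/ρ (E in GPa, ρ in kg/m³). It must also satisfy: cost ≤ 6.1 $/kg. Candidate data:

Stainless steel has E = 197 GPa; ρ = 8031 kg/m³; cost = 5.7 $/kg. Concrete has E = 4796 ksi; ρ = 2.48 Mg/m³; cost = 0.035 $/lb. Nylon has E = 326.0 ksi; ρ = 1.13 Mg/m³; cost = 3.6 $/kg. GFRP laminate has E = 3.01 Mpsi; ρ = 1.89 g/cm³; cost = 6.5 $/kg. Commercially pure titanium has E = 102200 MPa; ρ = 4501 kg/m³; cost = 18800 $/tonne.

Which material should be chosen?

Screen on constraints: cost ≤ 6.1 $/kg. Survivors: stainless steel, concrete, nylon.
Putting every candidate on a common basis:
  stainless steel: E = 197.0 GPa, ρ = 8031 kg/m³
  concrete: E = 33.07 GPa, ρ = 2480 kg/m³
  nylon: E = 2.248 GPa, ρ = 1130 kg/m³
  concrete: M = 1.29×10⁻³
  nylon: M = 1.16×10⁻³
  stainless steel: M = 0.725×10⁻³
The maximum is for concrete.

concrete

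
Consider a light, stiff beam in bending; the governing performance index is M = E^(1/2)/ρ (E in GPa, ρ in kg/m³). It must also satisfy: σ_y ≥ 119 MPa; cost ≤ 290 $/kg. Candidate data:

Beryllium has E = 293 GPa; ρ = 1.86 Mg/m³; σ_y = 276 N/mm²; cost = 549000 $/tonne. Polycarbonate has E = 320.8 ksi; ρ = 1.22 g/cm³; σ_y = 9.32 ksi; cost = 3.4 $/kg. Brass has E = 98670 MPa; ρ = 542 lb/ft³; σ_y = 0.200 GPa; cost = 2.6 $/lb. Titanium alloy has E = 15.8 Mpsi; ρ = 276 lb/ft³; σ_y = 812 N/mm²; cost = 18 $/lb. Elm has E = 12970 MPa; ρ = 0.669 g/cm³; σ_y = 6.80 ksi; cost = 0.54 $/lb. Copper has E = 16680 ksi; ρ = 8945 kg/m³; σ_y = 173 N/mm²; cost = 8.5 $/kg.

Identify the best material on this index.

titanium alloy

Screen on constraints: σ_y ≥ 119 MPa; cost ≤ 290 $/kg. Survivors: brass, titanium alloy, copper.
Putting every candidate on a common basis:
  brass: E = 98.67 GPa, ρ = 8682 kg/m³
  titanium alloy: E = 108.9 GPa, ρ = 4421 kg/m³
  copper: E = 115.0 GPa, ρ = 8945 kg/m³
  titanium alloy: M = 2.36×10⁻³
  copper: M = 1.20×10⁻³
  brass: M = 1.14×10⁻³
Highest index: titanium alloy.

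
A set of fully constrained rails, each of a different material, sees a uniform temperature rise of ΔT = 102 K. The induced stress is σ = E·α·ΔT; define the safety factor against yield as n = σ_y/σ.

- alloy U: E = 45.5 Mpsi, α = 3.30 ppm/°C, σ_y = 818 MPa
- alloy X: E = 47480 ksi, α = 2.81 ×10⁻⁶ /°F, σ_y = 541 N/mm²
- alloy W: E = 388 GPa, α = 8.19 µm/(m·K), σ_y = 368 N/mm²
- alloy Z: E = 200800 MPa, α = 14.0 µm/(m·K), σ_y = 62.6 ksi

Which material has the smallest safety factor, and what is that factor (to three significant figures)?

alloy W, n = 1.14

Converting E to GPa, α to ×10⁻⁶/K, σ_y to MPa, then σ and n for each:
  alloy U: E = 313.7, α = 3.30, σ_y = 818.0 → σ = 106 MPa, n = 7.75
  alloy X: E = 327.4, α = 5.06, σ_y = 541.0 → σ = 169 MPa, n = 3.20
  alloy W: E = 388.0, α = 8.19, σ_y = 368.0 → σ = 324 MPa, n = 1.14
  alloy Z: E = 200.8, α = 14.0, σ_y = 431.6 → σ = 287 MPa, n = 1.51
The minimum is alloy W at n = 1.14.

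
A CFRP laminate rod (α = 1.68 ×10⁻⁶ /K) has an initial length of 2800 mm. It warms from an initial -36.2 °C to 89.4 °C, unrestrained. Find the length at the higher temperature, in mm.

2800.6 mm

ΔT = 89.4 − (-36.2) = 125.6 K.
ΔL = α·L₀·ΔT = 1.68×10⁻⁶ × 2800 mm × 125.6 K = 0.591 mm.
L = L₀ + ΔL = 2800 + 0.591 = 2800.6 mm.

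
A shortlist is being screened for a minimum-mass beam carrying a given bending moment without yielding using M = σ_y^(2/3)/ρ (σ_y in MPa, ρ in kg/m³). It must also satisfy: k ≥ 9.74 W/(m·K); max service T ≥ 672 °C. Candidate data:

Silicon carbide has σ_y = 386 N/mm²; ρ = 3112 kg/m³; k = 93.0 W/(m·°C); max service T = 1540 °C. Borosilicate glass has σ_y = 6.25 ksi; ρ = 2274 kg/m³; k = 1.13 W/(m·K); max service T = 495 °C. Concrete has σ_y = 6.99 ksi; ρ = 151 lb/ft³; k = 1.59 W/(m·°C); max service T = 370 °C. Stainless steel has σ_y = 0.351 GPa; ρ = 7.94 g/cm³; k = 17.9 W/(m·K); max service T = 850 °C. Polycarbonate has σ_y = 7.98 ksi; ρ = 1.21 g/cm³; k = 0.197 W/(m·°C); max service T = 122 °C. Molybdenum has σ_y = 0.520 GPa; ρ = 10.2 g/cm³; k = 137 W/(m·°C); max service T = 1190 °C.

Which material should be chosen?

Screen on constraints: k ≥ 9.74 W/(m·K); max service T ≥ 672 °C. Survivors: silicon carbide, stainless steel, molybdenum.
Convert each candidate to consistent units, then evaluate M:
  silicon carbide: σ_y = 386.0 MPa, ρ = 3112 kg/m³
  stainless steel: σ_y = 351.0 MPa, ρ = 7940 kg/m³
  molybdenum: σ_y = 520.0 MPa, ρ = 10200 kg/m³
  silicon carbide: M = 17.0×10⁻³
  molybdenum: M = 6.34×10⁻³
  stainless steel: M = 6.27×10⁻³
The maximum is for silicon carbide.

silicon carbide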